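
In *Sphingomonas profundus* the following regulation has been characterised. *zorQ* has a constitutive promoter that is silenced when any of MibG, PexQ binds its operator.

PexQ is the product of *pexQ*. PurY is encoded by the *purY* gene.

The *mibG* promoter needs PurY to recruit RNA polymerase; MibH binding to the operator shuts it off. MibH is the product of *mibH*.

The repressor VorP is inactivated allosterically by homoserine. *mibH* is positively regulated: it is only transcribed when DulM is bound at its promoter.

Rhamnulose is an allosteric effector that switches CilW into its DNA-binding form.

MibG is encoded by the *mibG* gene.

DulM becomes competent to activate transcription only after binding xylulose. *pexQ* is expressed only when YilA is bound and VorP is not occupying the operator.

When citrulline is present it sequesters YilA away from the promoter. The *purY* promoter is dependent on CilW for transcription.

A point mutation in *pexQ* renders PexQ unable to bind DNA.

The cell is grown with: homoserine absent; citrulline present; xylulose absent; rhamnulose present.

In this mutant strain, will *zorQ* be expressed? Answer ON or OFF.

Rhamnulose is present, so CilW is active.
No repressor is bound and CilW is active, so *purY* is transcribed.
So PurY is produced and active.
Xylulose is absent, so DulM is inactive.
Required activator DulM is absent, so *mibH* is not transcribed.
So MibH is not produced.
No repressor is bound and PurY is active, so *mibG* is transcribed.
So MibG is produced and active.
PexQ is non-functional in this strain, so it has no effect.
With repressor MibG bound, *zorQ* is not transcribed.

OFF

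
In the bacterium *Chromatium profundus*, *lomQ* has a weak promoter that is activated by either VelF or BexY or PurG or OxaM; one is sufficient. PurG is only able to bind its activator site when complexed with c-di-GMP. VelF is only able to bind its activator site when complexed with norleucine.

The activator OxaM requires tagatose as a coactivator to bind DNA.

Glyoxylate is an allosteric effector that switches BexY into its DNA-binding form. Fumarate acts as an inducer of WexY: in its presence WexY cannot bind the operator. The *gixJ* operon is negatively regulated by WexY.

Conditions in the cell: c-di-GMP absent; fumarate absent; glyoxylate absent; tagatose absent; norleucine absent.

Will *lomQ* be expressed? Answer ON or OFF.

Norleucine is absent, so VelF is inactive.
Glyoxylate is absent, so BexY is inactive.
c-di-GMP is absent, so PurG is inactive.
Tagatose is absent, so OxaM is inactive.
No activator is available at the *lomQ* promoter, so *lomQ* is not transcribed.

OFF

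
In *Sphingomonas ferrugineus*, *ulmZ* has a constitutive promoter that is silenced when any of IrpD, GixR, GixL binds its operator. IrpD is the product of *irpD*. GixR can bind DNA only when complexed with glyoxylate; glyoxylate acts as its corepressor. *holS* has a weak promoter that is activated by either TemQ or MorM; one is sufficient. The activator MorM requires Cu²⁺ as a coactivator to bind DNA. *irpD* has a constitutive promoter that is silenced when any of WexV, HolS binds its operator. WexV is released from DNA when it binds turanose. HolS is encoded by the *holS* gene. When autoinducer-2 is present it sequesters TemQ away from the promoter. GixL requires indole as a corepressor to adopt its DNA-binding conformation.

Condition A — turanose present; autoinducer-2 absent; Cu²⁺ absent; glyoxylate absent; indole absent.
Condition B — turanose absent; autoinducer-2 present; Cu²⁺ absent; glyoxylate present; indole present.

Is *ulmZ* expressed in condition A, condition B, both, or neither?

A only

Condition A:
Turanose is present, so WexV is inactive.
Autoinducer-2 is absent, so TemQ is active.
Cu²⁺ is absent, so MorM is inactive.
Activator TemQ is present, so *holS* is transcribed.
So HolS is produced and active.
With repressor HolS bound, *irpD* is not transcribed.
So IrpD is not produced.
Glyoxylate is absent, so GixR is inactive.
Indole is absent, so GixL is inactive.
With no repressor bound, *ulmZ* is transcribed.
→ *ulmZ* is ON in A.
Condition B:
Turanose is absent, so WexV is active.
Autoinducer-2 is present, so TemQ is inactive.
Cu²⁺ is absent, so MorM is inactive.
No activator is available at the *holS* promoter, so *holS* is not transcribed.
So HolS is not produced.
With repressor WexV bound, *irpD* is not transcribed.
So IrpD is not produced.
Glyoxylate is present, so GixR is active.
Indole is present, so GixL is active.
With repressor GixR bound, *ulmZ* is not transcribed.
→ *ulmZ* is OFF in B.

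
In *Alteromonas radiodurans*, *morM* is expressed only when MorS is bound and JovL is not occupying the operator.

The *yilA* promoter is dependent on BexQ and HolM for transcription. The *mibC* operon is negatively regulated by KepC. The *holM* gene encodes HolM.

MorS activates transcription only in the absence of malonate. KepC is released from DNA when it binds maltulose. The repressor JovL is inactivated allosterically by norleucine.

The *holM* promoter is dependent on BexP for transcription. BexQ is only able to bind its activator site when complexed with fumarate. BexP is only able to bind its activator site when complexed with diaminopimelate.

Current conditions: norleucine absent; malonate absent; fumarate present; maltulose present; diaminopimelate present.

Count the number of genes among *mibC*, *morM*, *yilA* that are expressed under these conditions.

Maltulose is present, so KepC is inactive.
With no repressor bound, *mibC* is transcribed.
→ *mibC* is ON.
Norleucine is absent, so JovL is active.
Malonate is absent, so MorS is active.
With repressor JovL bound, *morM* is not transcribed.
→ *morM* is OFF.
Fumarate is present, so BexQ is active.
Diaminopimelate is present, so BexP is active.
No repressor is bound and BexP is active, so *holM* is transcribed.
So HolM is produced and active.
No repressor is bound and BexQ and HolM are active, so *yilA* is transcribed.
→ *yilA* is ON.
2 of the 3 genes are transcribed.

2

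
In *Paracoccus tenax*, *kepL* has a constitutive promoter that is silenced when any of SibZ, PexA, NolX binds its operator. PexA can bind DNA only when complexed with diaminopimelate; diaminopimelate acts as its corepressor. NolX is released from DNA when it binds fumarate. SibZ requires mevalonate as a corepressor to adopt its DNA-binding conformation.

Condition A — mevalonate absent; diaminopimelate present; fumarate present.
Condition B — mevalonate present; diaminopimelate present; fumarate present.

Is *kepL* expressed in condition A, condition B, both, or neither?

Condition A:
Mevalonate is absent, so SibZ is inactive.
Diaminopimelate is present, so PexA is active.
Fumarate is present, so NolX is inactive.
With repressor PexA bound, *kepL* is not transcribed.
→ *kepL* is OFF in A.
Condition B:
Mevalonate is present, so SibZ is active.
Diaminopimelate is present, so PexA is active.
Fumarate is present, so NolX is inactive.
With repressor SibZ bound, *kepL* is not transcribed.
→ *kepL* is OFF in B.

neither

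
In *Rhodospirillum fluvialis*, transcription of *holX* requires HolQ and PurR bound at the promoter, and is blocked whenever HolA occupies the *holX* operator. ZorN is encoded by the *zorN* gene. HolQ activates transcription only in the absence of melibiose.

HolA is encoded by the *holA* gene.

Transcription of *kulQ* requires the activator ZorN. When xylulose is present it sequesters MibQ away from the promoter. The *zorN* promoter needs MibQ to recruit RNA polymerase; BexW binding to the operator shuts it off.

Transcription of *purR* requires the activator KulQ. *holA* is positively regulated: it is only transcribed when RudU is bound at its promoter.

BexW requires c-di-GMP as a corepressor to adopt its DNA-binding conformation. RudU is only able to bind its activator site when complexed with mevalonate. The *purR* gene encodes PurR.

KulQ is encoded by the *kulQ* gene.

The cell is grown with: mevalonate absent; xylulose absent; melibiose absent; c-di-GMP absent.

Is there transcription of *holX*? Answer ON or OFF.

Mevalonate is absent, so RudU is inactive.
Required activator RudU is absent, so *holA* is not transcribed.
So HolA is not produced.
Melibiose is absent, so HolQ is active.
c-di-GMP is absent, so BexW is inactive.
Xylulose is absent, so MibQ is active.
No repressor is bound and MibQ is active, so *zorN* is transcribed.
So ZorN is produced and active.
No repressor is bound and ZorN is active, so *kulQ* is transcribed.
So KulQ is produced and active.
No repressor is bound and KulQ is active, so *purR* is transcribed.
So PurR is produced and active.
No repressor is bound and HolQ and PurR are active, so *holX* is transcribed.

ON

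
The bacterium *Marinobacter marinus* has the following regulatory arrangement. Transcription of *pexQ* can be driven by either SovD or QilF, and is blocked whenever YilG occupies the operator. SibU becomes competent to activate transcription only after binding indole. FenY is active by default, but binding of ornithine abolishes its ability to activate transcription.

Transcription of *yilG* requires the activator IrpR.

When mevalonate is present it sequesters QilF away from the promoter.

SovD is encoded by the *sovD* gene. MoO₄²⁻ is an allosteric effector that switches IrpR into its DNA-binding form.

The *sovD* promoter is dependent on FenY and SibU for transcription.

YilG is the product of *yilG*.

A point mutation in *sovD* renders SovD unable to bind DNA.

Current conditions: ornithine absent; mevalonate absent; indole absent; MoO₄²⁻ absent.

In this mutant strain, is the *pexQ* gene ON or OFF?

MoO₄²⁻ is absent, so IrpR is inactive.
Required activator IrpR is absent, so *yilG* is not transcribed.
So YilG is not produced.
SovD is non-functional in this strain, so it has no effect.
Mevalonate is absent, so QilF is active.
Activator QilF is present, so *pexQ* is transcribed.

ON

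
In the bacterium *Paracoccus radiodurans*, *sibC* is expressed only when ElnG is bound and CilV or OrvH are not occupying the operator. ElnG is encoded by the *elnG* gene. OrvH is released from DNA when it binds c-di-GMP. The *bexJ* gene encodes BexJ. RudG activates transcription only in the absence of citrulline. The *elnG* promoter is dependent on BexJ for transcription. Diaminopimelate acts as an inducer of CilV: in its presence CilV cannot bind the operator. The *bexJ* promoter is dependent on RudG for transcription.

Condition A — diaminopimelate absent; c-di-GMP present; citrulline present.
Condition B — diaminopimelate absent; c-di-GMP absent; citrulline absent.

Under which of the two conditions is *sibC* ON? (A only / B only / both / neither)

Condition A:
Diaminopimelate is absent, so CilV is active.
c-di-GMP is present, so OrvH is inactive.
Citrulline is present, so RudG is inactive.
Required activator RudG is absent, so *bexJ* is not transcribed.
So BexJ is not produced.
Required activator BexJ is absent, so *elnG* is not transcribed.
So ElnG is not produced.
With repressor CilV bound, *sibC* is not transcribed.
→ *sibC* is OFF in A.
Condition B:
Diaminopimelate is absent, so CilV is active.
c-di-GMP is absent, so OrvH is active.
Citrulline is absent, so RudG is active.
No repressor is bound and RudG is active, so *bexJ* is transcribed.
So BexJ is produced and active.
No repressor is bound and BexJ is active, so *elnG* is transcribed.
So ElnG is produced and active.
With repressor CilV bound, *sibC* is not transcribed.
→ *sibC* is OFF in B.

neither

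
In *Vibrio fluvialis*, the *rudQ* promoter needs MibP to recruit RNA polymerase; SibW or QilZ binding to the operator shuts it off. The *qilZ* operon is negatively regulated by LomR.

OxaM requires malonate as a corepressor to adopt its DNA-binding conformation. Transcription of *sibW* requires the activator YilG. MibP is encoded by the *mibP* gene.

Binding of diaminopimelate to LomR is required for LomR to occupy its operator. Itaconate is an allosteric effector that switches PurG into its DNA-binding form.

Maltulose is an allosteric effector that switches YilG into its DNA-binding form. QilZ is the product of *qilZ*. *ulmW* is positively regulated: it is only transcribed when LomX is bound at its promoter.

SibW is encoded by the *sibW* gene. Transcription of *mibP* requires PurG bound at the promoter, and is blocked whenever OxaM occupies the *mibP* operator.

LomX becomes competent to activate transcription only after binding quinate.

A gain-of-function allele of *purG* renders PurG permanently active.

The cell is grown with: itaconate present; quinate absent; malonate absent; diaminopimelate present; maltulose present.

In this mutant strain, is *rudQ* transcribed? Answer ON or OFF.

OFF

Maltulose is present, so YilG is active.
No repressor is bound and YilG is active, so *sibW* is transcribed.
So SibW is produced and active.
PurG is constitutively active in this strain.
Malonate is absent, so OxaM is inactive.
No repressor is bound and PurG is active, so *mibP* is transcribed.
So MibP is produced and active.
Diaminopimelate is present, so LomR is active.
With repressor LomR bound, *qilZ* is not transcribed.
So QilZ is not produced.
With repressor SibW bound, *rudQ* is not transcribed.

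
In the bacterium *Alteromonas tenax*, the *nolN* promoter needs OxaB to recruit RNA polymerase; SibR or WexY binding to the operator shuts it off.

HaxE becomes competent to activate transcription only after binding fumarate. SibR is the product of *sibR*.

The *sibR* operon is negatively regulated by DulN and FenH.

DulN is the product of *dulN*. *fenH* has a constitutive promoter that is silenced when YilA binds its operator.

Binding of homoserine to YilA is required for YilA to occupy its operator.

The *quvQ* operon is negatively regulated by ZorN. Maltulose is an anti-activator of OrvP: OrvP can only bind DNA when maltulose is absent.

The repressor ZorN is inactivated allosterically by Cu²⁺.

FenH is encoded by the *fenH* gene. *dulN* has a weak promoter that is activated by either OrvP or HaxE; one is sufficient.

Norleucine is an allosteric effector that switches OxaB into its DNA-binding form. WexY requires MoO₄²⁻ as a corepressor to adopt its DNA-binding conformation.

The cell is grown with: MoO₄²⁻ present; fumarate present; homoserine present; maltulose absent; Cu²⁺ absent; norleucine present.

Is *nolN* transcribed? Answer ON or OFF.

Norleucine is present, so OxaB is active.
Maltulose is absent, so OrvP is active.
Fumarate is present, so HaxE is active.
Activator OrvP is present, so *dulN* is transcribed.
So DulN is produced and active.
Homoserine is present, so YilA is active.
With repressor YilA bound, *fenH* is not transcribed.
So FenH is not produced.
With repressor DulN bound, *sibR* is not transcribed.
So SibR is not produced.
MoO₄²⁻ is present, so WexY is active.
With repressor WexY bound, *nolN* is not transcribed.

OFF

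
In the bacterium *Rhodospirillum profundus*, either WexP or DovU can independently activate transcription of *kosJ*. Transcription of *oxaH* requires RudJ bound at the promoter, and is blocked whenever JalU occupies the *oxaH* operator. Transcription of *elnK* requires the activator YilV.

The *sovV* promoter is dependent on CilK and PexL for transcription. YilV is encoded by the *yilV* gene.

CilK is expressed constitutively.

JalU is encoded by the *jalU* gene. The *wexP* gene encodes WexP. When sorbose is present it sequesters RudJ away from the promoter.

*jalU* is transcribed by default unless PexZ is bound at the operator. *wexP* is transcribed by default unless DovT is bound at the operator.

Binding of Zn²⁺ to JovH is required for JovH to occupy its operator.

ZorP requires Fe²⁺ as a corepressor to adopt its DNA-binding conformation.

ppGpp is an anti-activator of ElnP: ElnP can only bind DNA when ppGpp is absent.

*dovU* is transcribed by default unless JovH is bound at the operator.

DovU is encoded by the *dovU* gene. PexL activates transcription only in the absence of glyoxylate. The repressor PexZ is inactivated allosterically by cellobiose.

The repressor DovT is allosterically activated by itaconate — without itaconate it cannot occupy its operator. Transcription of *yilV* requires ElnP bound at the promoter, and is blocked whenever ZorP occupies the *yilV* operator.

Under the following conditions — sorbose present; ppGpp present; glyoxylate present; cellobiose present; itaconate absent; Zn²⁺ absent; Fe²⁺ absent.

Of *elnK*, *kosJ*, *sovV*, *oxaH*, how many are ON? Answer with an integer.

1

ppGpp is present, so ElnP is inactive.
Fe²⁺ is absent, so ZorP is inactive.
Required activator ElnP is absent, so *yilV* is not transcribed.
So YilV is not produced.
Required activator YilV is absent, so *elnK* is not transcribed.
→ *elnK* is OFF.
Itaconate is absent, so DovT is inactive.
With no repressor bound, *wexP* is transcribed.
So WexP is produced and active.
Zn²⁺ is absent, so JovH is inactive.
With no repressor bound, *dovU* is transcribed.
So DovU is produced and active.
Activator WexP is present, so *kosJ* is transcribed.
→ *kosJ* is ON.
CilK is produced constitutively and is active.
Glyoxylate is present, so PexL is inactive.
Required activator PexL is absent, so *sovV* is not transcribed.
→ *sovV* is OFF.
Cellobiose is present, so PexZ is inactive.
With no repressor bound, *jalU* is transcribed.
So JalU is produced and active.
Sorbose is present, so RudJ is inactive.
With repressor JalU bound, *oxaH* is not transcribed.
→ *oxaH* is OFF.
1 of the 4 genes is transcribed.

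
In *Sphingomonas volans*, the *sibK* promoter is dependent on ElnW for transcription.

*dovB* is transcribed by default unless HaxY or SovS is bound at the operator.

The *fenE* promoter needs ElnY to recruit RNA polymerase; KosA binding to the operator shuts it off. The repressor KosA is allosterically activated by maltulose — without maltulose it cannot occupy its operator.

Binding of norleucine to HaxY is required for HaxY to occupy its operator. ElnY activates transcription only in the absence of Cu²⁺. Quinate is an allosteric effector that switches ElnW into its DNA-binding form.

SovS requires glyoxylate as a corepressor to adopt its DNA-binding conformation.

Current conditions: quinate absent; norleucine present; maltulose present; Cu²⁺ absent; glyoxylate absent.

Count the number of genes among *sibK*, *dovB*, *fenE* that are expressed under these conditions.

0

Quinate is absent, so ElnW is inactive.
Required activator ElnW is absent, so *sibK* is not transcribed.
→ *sibK* is OFF.
Norleucine is present, so HaxY is active.
Glyoxylate is absent, so SovS is inactive.
With repressor HaxY bound, *dovB* is not transcribed.
→ *dovB* is OFF.
Cu²⁺ is absent, so ElnY is active.
Maltulose is present, so KosA is active.
With repressor KosA bound, *fenE* is not transcribed.
→ *fenE* is OFF.
0 of the 3 genes are transcribed.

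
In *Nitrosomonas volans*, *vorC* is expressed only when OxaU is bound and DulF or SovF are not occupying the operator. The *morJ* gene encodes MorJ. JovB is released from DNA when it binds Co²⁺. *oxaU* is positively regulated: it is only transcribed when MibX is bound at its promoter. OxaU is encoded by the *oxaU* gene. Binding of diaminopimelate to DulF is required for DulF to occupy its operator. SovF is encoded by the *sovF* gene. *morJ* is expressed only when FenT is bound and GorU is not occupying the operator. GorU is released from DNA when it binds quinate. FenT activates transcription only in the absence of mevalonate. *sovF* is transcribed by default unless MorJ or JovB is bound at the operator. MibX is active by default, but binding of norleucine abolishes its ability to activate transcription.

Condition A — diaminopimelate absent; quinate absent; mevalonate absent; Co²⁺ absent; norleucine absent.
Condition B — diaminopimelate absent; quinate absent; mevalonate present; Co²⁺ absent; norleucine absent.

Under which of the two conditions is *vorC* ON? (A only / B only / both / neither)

both

Condition A:
Diaminopimelate is absent, so DulF is inactive.
Quinate is absent, so GorU is active.
Mevalonate is absent, so FenT is active.
With repressor GorU bound, *morJ* is not transcribed.
So MorJ is not produced.
Co²⁺ is absent, so JovB is active.
With repressor JovB bound, *sovF* is not transcribed.
So SovF is not produced.
Norleucine is absent, so MibX is active.
No repressor is bound and MibX is active, so *oxaU* is transcribed.
So OxaU is produced and active.
No repressor is bound and OxaU is active, so *vorC* is transcribed.
→ *vorC* is ON in A.
Condition B:
Diaminopimelate is absent, so DulF is inactive.
Quinate is absent, so GorU is active.
Mevalonate is present, so FenT is inactive.
With repressor GorU bound, *morJ* is not transcribed.
So MorJ is not produced.
Co²⁺ is absent, so JovB is active.
With repressor JovB bound, *sovF* is not transcribed.
So SovF is not produced.
Norleucine is absent, so MibX is active.
No repressor is bound and MibX is active, so *oxaU* is transcribed.
So OxaU is produced and active.
No repressor is bound and OxaU is active, so *vorC* is transcribed.
→ *vorC* is ON in B.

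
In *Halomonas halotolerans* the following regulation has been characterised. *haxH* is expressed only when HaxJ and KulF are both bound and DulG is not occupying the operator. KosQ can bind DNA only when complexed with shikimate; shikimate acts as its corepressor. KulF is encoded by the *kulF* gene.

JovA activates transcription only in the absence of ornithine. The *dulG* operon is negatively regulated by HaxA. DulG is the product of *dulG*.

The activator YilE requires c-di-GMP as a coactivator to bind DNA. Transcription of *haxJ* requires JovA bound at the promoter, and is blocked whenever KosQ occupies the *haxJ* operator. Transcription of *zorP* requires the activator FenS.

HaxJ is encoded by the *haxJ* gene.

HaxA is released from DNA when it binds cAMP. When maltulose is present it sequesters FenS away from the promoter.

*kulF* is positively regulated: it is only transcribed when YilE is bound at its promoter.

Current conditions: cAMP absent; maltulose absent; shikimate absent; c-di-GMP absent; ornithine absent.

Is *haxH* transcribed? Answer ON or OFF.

OFF

Ornithine is absent, so JovA is active.
Shikimate is absent, so KosQ is inactive.
No repressor is bound and JovA is active, so *haxJ* is transcribed.
So HaxJ is produced and active.
cAMP is absent, so HaxA is active.
With repressor HaxA bound, *dulG* is not transcribed.
So DulG is not produced.
c-di-GMP is absent, so YilE is inactive.
Required activator YilE is absent, so *kulF* is not transcribed.
So KulF is not produced.
Required activator KulF is absent, so *haxH* is not transcribed.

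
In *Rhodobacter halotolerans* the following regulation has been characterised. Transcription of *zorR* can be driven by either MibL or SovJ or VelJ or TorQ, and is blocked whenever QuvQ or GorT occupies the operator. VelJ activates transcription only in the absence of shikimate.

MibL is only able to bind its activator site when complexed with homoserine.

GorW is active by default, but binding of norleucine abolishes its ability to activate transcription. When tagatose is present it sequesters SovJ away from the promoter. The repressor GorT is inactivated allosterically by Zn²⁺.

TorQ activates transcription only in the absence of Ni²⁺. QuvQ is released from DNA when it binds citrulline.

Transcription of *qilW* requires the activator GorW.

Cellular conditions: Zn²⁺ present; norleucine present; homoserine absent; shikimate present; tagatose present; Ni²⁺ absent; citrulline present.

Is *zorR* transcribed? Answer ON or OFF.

ON

Homoserine is absent, so MibL is inactive.
Tagatose is present, so SovJ is inactive.
Shikimate is present, so VelJ is inactive.
Citrulline is present, so QuvQ is inactive.
Zn²⁺ is present, so GorT is inactive.
Ni²⁺ is absent, so TorQ is active.
Activator TorQ is present, so *zorR* is transcribed.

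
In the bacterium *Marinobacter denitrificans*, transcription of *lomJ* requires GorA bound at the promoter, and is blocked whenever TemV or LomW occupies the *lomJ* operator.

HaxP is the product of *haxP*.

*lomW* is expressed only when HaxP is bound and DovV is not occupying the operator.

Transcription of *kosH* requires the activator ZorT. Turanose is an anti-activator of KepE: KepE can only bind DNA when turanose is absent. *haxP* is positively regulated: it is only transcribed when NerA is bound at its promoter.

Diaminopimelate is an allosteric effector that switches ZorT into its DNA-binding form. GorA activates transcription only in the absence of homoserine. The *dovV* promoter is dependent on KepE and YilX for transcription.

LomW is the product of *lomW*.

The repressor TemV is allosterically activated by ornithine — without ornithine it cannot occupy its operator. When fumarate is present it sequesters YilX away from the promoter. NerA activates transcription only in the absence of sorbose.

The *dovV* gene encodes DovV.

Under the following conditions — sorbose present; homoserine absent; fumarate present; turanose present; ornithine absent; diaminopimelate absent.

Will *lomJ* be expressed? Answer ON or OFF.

Homoserine is absent, so GorA is active.
Ornithine is absent, so TemV is inactive.
Sorbose is present, so NerA is inactive.
Required activator NerA is absent, so *haxP* is not transcribed.
So HaxP is not produced.
Turanose is present, so KepE is inactive.
Fumarate is present, so YilX is inactive.
Required activator KepE is absent, so *dovV* is not transcribed.
So DovV is not produced.
Required activator HaxP is absent, so *lomW* is not transcribed.
So LomW is not produced.
No repressor is bound and GorA is active, so *lomJ* is transcribed.

ON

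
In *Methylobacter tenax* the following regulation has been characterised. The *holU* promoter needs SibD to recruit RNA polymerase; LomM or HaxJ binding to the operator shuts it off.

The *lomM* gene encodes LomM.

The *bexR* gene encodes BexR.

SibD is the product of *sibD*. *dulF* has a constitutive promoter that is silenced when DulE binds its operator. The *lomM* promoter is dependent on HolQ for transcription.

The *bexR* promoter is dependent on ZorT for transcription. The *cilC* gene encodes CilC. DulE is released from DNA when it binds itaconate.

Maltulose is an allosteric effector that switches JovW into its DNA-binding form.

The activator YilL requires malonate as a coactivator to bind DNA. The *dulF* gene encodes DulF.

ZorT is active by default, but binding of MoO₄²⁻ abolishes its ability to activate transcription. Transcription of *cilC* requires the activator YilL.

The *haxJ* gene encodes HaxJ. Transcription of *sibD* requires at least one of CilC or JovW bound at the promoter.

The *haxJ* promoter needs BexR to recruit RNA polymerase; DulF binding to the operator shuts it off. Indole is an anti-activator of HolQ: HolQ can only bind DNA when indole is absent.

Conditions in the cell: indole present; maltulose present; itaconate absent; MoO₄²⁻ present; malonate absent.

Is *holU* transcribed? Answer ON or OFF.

Malonate is absent, so YilL is inactive.
Required activator YilL is absent, so *cilC* is not transcribed.
So CilC is not produced.
Maltulose is present, so JovW is active.
Activator JovW is present, so *sibD* is transcribed.
So SibD is produced and active.
Indole is present, so HolQ is inactive.
Required activator HolQ is absent, so *lomM* is not transcribed.
So LomM is not produced.
MoO₄²⁻ is present, so ZorT is inactive.
Required activator ZorT is absent, so *bexR* is not transcribed.
So BexR is not produced.
Itaconate is absent, so DulE is active.
With repressor DulE bound, *dulF* is not transcribed.
So DulF is not produced.
Required activator BexR is absent, so *haxJ* is not transcribed.
So HaxJ is not produced.
No repressor is bound and SibD is active, so *holU* is transcribed.

ON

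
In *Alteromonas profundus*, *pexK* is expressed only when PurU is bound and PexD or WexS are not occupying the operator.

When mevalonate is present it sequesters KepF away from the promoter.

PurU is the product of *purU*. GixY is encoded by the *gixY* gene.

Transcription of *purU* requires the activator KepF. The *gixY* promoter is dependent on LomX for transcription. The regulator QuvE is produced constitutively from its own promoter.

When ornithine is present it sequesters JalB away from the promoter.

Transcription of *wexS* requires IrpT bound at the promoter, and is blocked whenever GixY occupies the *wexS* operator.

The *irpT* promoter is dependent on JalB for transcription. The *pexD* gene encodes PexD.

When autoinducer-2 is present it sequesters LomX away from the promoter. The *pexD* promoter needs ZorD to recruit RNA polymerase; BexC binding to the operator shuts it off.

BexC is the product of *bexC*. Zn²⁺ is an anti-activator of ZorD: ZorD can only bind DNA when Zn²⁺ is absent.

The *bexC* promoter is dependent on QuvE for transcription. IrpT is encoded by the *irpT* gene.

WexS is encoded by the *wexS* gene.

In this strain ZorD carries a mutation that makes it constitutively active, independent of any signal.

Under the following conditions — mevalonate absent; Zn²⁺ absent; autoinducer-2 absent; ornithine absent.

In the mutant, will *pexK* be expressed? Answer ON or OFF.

ZorD is constitutively active in this strain.
QuvE is produced constitutively and is active.
No repressor is bound and QuvE is active, so *bexC* is transcribed.
So BexC is produced and active.
With repressor BexC bound, *pexD* is not transcribed.
So PexD is not produced.
Mevalonate is absent, so KepF is active.
No repressor is bound and KepF is active, so *purU* is transcribed.
So PurU is produced and active.
Autoinducer-2 is absent, so LomX is active.
No repressor is bound and LomX is active, so *gixY* is transcribed.
So GixY is produced and active.
Ornithine is absent, so JalB is active.
No repressor is bound and JalB is active, so *irpT* is transcribed.
So IrpT is produced and active.
With repressor GixY bound, *wexS* is not transcribed.
So WexS is not produced.
No repressor is bound and PurU is active, so *pexK* is transcribed.

ON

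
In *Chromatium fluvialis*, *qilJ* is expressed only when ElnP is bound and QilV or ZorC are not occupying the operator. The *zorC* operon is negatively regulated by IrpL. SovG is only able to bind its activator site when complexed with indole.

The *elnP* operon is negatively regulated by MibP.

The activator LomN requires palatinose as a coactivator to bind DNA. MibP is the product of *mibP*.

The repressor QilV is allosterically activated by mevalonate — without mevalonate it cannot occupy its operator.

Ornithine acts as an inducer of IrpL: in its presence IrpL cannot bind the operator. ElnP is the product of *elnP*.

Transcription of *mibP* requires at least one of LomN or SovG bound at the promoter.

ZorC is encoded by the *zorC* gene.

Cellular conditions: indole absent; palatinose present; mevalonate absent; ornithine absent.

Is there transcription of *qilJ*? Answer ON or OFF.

OFF

Palatinose is present, so LomN is active.
Indole is absent, so SovG is inactive.
Activator LomN is present, so *mibP* is transcribed.
So MibP is produced and active.
With repressor MibP bound, *elnP* is not transcribed.
So ElnP is not produced.
Mevalonate is absent, so QilV is inactive.
Ornithine is absent, so IrpL is active.
With repressor IrpL bound, *zorC* is not transcribed.
So ZorC is not produced.
Required activator ElnP is absent, so *qilJ* is not transcribed.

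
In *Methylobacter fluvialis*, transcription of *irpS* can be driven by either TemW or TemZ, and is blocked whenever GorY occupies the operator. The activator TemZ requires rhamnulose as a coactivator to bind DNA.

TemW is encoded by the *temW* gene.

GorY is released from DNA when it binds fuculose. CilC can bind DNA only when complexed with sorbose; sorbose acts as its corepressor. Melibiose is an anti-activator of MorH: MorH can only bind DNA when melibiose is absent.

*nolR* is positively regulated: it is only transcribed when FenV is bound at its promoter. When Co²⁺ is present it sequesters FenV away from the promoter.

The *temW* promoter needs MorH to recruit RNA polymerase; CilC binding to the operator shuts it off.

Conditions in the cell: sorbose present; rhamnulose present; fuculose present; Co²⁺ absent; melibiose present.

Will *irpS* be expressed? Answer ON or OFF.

Fuculose is present, so GorY is inactive.
Melibiose is present, so MorH is inactive.
Sorbose is present, so CilC is active.
With repressor CilC bound, *temW* is not transcribed.
So TemW is not produced.
Rhamnulose is present, so TemZ is active.
Activator TemZ is present, so *irpS* is transcribed.

ON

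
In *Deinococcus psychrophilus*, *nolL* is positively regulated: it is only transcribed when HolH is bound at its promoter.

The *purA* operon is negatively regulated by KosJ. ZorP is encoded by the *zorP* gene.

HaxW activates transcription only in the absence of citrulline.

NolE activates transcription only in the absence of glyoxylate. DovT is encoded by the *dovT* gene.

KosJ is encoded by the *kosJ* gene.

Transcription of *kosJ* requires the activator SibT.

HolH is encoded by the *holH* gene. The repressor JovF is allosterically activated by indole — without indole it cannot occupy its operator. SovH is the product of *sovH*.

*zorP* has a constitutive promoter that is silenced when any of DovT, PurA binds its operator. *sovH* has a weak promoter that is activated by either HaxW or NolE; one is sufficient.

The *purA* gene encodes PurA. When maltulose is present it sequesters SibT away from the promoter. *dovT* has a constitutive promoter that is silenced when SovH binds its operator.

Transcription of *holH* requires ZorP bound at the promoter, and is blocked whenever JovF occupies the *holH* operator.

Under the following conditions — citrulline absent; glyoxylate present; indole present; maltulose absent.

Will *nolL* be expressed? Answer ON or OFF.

OFF

Citrulline is absent, so HaxW is active.
Glyoxylate is present, so NolE is inactive.
Activator HaxW is present, so *sovH* is transcribed.
So SovH is produced and active.
With repressor SovH bound, *dovT* is not transcribed.
So DovT is not produced.
Maltulose is absent, so SibT is active.
No repressor is bound and SibT is active, so *kosJ* is transcribed.
So KosJ is produced and active.
With repressor KosJ bound, *purA* is not transcribed.
So PurA is not produced.
With no repressor bound, *zorP* is transcribed.
So ZorP is produced and active.
Indole is present, so JovF is active.
With repressor JovF bound, *holH* is not transcribed.
So HolH is not produced.
Required activator HolH is absent, so *nolL* is not transcribed.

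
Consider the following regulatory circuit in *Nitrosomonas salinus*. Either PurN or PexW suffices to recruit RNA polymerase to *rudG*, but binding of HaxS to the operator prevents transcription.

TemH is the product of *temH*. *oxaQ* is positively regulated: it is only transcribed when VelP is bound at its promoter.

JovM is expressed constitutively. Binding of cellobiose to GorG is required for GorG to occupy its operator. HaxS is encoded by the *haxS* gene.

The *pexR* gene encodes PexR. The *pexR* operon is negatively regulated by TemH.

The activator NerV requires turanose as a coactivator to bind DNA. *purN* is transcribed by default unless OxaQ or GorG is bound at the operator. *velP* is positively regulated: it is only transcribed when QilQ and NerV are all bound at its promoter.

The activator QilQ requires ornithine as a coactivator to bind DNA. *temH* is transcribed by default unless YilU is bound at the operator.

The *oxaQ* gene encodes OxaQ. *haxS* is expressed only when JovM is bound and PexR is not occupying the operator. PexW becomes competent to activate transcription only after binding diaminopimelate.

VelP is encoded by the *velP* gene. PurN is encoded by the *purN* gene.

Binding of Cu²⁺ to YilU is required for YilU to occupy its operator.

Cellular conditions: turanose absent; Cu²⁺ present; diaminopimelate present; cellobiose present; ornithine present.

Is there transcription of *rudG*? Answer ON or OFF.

ON

Ornithine is present, so QilQ is active.
Turanose is absent, so NerV is inactive.
Required activator NerV is absent, so *velP* is not transcribed.
So VelP is not produced.
Required activator VelP is absent, so *oxaQ* is not transcribed.
So OxaQ is not produced.
Cellobiose is present, so GorG is active.
With repressor GorG bound, *purN* is not transcribed.
So PurN is not produced.
JovM is produced constitutively and is active.
Cu²⁺ is present, so YilU is active.
With repressor YilU bound, *temH* is not transcribed.
So TemH is not produced.
With no repressor bound, *pexR* is transcribed.
So PexR is produced and active.
With repressor PexR bound, *haxS* is not transcribed.
So HaxS is not produced.
Diaminopimelate is present, so PexW is active.
Activator PexW is present, so *rudG* is transcribed.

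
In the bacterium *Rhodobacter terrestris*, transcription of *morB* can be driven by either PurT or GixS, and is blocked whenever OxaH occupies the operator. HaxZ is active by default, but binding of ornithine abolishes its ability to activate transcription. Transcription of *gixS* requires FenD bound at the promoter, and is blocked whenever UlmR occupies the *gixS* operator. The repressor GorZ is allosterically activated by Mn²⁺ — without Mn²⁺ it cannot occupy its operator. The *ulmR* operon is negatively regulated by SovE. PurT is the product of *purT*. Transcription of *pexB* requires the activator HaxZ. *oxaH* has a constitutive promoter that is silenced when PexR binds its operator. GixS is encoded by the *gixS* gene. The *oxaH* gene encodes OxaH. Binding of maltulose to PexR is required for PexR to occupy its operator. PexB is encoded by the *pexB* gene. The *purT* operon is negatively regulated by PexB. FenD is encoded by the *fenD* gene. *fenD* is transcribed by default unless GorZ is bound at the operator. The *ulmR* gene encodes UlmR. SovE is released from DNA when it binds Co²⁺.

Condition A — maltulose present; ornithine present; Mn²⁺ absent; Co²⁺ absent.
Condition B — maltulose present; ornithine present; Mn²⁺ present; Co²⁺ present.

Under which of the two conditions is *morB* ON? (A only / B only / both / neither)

both

Condition A:
Maltulose is present, so PexR is active.
With repressor PexR bound, *oxaH* is not transcribed.
So OxaH is not produced.
Ornithine is present, so HaxZ is inactive.
Required activator HaxZ is absent, so *pexB* is not transcribed.
So PexB is not produced.
With no repressor bound, *purT* is transcribed.
So PurT is produced and active.
Mn²⁺ is absent, so GorZ is inactive.
With no repressor bound, *fenD* is transcribed.
So FenD is produced and active.
Co²⁺ is absent, so SovE is active.
With repressor SovE bound, *ulmR* is not transcribed.
So UlmR is not produced.
No repressor is bound and FenD is active, so *gixS* is transcribed.
So GixS is produced and active.
Activator PurT is present, so *morB* is transcribed.
→ *morB* is ON in A.
Condition B:
Maltulose is present, so PexR is active.
With repressor PexR bound, *oxaH* is not transcribed.
So OxaH is not produced.
Ornithine is present, so HaxZ is inactive.
Required activator HaxZ is absent, so *pexB* is not transcribed.
So PexB is not produced.
With no repressor bound, *purT* is transcribed.
So PurT is produced and active.
Mn²⁺ is present, so GorZ is active.
With repressor GorZ bound, *fenD* is not transcribed.
So FenD is not produced.
Co²⁺ is present, so SovE is inactive.
With no repressor bound, *ulmR* is transcribed.
So UlmR is produced and active.
With repressor UlmR bound, *gixS* is not transcribed.
So GixS is not produced.
Activator PurT is present, so *morB* is transcribed.
→ *morB* is ON in B.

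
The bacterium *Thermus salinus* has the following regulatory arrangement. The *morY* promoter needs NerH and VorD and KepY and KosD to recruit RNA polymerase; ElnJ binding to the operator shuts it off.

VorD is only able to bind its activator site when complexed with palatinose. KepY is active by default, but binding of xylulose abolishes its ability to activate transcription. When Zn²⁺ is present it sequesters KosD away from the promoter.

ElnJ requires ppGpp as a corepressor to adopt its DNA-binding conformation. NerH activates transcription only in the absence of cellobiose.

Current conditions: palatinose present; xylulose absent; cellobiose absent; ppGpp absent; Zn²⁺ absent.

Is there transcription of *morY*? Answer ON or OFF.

Cellobiose is absent, so NerH is active.
Palatinose is present, so VorD is active.
Xylulose is absent, so KepY is active.
Zn²⁺ is absent, so KosD is active.
ppGpp is absent, so ElnJ is inactive.
No repressor is bound and NerH and VorD and KepY and KosD are active, so *morY* is transcribed.

ON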